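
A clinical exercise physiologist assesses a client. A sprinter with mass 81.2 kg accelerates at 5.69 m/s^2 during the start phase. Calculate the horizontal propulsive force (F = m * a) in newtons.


F = m * a
= 81.2 * 5.69
= 462.03 N

462.03 N


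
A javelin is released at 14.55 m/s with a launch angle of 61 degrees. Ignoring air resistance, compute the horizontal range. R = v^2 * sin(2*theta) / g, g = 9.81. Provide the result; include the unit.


Launch speed squared = 211.7025
sin(2 * 61 deg) = 0.848048
Range = 211.7025 * 0.848048 / 9.81
= 18.301 m

18.301 m


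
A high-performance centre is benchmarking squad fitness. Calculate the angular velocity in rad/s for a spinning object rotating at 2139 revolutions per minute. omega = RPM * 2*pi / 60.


omega = RPM * 2*pi / 60
= 2139 * 6.28318531 / 60
= 223.996 rad/s

223.996 rad/s


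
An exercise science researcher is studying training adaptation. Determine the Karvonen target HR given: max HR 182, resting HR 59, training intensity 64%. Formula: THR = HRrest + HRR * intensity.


HRR = HRmax - HRrest = 182 - 59 = 123
THR = 59 + 123 * 0.64
= 137.72 bpm

137.72 bpm


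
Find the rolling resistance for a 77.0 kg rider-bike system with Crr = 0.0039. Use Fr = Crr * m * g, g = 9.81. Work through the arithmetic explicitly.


m * g = 77.0 * 9.81 = 755.37 N
Fr = 0.0039 * 755.37 = 2.946 N

2.946 N


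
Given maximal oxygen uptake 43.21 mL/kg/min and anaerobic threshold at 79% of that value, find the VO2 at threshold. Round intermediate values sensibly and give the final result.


Percentage as decimal = 0.79
VO2 at AT = 43.21 * 0.79 = 34.14 mL/kg/min

34.14 mL/kg/min


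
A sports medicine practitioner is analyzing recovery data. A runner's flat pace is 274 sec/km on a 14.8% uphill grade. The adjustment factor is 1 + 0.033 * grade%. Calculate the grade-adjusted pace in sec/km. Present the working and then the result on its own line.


Factor = 1 + 0.033 * 14.8 = 1.4884
Adjusted pace = 274 * 1.4884
= 407.82 sec/km

407.82 s/km


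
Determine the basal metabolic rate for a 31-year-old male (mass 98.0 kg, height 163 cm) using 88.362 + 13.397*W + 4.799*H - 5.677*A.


BMR = 88.362 + 13.397*98.0 + 4.799*163 - 5.677*31
= 2007.52 kcal/day

2007.52 kcal/day


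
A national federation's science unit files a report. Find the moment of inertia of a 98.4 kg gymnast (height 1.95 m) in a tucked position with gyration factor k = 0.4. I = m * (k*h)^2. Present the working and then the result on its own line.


Radius of gyration = 0.4 * 1.95 = 0.78 m
I = 98.4 * 0.78^2
= 98.4 * 0.6084
= 59.867 kg*m^2

59.867 kg*m^2


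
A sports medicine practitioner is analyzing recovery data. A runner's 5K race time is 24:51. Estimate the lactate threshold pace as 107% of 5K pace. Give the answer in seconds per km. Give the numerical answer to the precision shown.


Total race time = 24*60 + 51 = 1491 seconds
5K pace = 1491 / 5 = 298.2 sec/km
LT pace = 298.2 * 1.07 = 319.07 sec/km

319.07 s/km


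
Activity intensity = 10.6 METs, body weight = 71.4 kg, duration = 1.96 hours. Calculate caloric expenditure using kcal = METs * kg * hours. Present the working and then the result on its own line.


kcal = 10.6 * 71.4 * 1.96
= 756.84 * 1.96
= 1483.41 kcal

1483.41 kcal


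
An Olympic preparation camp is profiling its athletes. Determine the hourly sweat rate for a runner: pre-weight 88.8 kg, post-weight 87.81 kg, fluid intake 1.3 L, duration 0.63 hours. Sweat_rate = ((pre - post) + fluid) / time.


Mass lost = 88.8 - 87.81 = 0.99 kg
Add fluid consumed: 0.99 + 1.3 = 2.29 L total sweat
Sweat rate = 2.29 / 0.63 = 3.635 L/h

3.635 L/h


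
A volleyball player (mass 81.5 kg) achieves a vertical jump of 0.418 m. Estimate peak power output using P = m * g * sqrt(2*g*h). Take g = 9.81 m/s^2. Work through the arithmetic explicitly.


2 * g * h = 2 * 9.81 * 0.418 = 8.20116
sqrt(8.20116) = 2.863767 m/s
P = 81.5 * 9.81 * 2.863767 = 2289.62 W

2289.62 W


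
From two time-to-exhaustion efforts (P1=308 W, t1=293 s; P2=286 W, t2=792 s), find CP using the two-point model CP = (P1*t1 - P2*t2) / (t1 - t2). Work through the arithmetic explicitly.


Work in trial 1 = 90244 J
Work in trial 2 = 226512 J
Delta work = -136268 J
Delta time = -499 s
CP = -136268 / -499 = 273.08 W

273.08 W


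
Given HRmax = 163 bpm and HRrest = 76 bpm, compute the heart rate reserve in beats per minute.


Heart rate reserve = maximum HR minus resting HR
HRR = 163 - 76 = 87 bpm

87 bpm


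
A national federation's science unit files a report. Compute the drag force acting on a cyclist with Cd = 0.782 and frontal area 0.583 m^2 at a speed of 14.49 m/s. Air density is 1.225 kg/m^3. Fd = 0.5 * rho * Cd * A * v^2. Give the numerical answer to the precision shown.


Step 1: v^2 = 209.9601
Step 2: Fd = 0.5 * 1.225 * 0.782 * 0.583 * 209.9601
= 58.63 N

58.63 N


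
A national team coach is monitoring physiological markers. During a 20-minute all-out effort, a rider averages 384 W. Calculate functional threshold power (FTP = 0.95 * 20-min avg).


FTP = 0.95 * 384
= 364.8 W

364.8 W


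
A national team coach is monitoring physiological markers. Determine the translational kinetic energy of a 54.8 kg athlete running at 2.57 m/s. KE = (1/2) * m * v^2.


KE = 0.5 * m * v^2
= 0.5 * 54.8 * 2.57^2
= 0.5 * 54.8 * 6.6049
= 180.97 J

180.97 J


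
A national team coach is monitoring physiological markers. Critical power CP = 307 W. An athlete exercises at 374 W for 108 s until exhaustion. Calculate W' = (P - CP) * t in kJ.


P - CP = 374 - 307 = 67 W
W' = 67 * 108 = 7236 J
= 7236 / 1000 = 7.236 kJ

7.236 kJ


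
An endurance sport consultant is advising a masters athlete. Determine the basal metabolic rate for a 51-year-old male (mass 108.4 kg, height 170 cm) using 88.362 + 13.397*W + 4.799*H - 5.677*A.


BMR = 88.362 + 13.397*108.4 + 4.799*170 - 5.677*51
= 2066.9 kcal/day

2066.9 kcal/day


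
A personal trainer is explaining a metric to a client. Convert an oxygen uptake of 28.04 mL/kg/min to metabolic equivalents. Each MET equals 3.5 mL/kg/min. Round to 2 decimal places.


One MET = 3.5 mL/kg/min
Number of METs = 28.04 / 3.5
= 8.01 METs

8.01 METs


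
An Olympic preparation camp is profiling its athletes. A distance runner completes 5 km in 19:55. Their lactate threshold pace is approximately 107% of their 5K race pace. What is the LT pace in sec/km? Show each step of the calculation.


Convert to seconds: 19 min 55 s = 1195 s
Pace per km = 1195 / 5 = 239.0 s/km
LT pace = 239.0 * 1.07 = 255.73 s/km

255.73 s/km


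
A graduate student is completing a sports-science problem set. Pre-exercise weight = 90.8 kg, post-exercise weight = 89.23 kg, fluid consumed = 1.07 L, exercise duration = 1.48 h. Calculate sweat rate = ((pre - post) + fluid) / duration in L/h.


Weight loss = 90.8 - 89.23 = 1.57 kg (approx L)
Total sweat = 1.57 + 1.07 = 2.64 L
Sweat rate = 2.64 / 1.48 = 1.784 L/h

1.784 L/h


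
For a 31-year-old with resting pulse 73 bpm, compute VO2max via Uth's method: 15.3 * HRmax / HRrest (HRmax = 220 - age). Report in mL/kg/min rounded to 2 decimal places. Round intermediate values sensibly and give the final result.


Step 1: HRmax = 220 - 31 = 189 bpm
Step 2: Ratio = 189 / 73 = 2.589
Step 3: VO2max = 15.3 * 2.589 = 39.61 mL/kg/min

39.61 mL/kg/min


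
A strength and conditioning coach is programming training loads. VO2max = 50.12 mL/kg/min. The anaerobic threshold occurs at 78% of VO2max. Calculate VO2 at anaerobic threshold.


AT fraction = 78 / 100 = 0.78
AT VO2 = 50.12 * 0.78
= 39.09 mL/kg/min

39.09 mL/kg/min


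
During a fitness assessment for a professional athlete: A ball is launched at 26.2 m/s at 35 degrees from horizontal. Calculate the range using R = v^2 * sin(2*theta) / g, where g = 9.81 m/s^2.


sin(2 * 35) = sin(70) = 0.939693
v^2 = 26.2^2 = 686.44
R = 686.44 * 0.939693 / 9.81
= 65.754 m

65.754 m


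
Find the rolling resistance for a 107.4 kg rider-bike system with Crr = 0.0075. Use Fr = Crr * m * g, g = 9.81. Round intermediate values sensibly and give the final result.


m * g = 107.4 * 9.81 = 1053.594 N
Fr = 0.0075 * 1053.594 = 7.902 N

7.902 N


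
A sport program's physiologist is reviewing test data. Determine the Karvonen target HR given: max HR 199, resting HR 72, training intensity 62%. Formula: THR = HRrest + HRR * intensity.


HRR = HRmax - HRrest = 199 - 72 = 127
THR = 72 + 127 * 0.62
= 150.74 bpm

150.74 bpm


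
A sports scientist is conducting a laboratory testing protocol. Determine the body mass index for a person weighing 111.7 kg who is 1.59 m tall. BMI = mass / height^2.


BMI = mass / height^2
= 111.7 / 1.59^2
= 111.7 / 2.5281
= 44.18 kg/m^2

44.18 kg/m^2


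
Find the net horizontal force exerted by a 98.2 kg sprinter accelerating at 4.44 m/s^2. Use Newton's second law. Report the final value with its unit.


Newton's second law: F = m * a
F = 98.2 * 4.44 = 436.01 N

436.01 N


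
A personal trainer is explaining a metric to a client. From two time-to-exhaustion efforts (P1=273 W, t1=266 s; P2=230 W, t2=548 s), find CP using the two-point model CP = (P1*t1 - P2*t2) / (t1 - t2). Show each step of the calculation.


Work in trial 1 = 72618 J
Work in trial 2 = 126040 J
Delta work = -53422 J
Delta time = -282 s
CP = -53422 / -282 = 189.44 W

189.44 W


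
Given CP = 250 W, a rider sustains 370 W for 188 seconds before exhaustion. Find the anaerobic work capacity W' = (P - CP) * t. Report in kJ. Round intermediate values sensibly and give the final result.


Excess power = 370 - 250 = 120 W
Work above CP = 120 * 188 = 22560 J
W' = 22.56 kJ

22.56 kJ


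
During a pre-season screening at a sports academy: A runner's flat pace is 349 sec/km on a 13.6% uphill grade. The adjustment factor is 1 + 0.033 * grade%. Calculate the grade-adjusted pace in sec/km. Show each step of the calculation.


Factor = 1 + 0.033 * 13.6 = 1.4488
Adjusted pace = 349 * 1.4488
= 505.63 sec/km

505.63 s/km


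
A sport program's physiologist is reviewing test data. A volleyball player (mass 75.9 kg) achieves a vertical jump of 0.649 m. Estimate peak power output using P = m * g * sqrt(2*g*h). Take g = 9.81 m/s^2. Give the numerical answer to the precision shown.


2 * g * h = 2 * 9.81 * 0.649 = 12.73338
sqrt(12.73338) = 3.568386 m/s
P = 75.9 * 9.81 * 3.568386 = 2656.95 W

2656.95 W


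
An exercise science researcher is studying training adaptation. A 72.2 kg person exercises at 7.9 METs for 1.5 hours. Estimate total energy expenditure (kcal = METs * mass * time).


Energy = METs * mass(kg) * time(h)
= 7.9 * 72.2 * 1.5
= 855.57 kcal

855.57 kcal


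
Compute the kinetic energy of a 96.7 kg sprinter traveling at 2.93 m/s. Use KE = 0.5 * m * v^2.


Velocity squared = 8.5849
KE = 0.5 * 96.7 * 8.5849 = 415.08 J

415.08 J


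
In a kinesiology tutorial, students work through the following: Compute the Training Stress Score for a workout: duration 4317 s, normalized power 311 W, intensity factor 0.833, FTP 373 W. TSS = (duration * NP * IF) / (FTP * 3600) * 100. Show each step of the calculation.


Product = 4317 * 311 * 0.833 = 1118374.971
Base = 373 * 3600 = 1342800
TSS = 1118374.971 / 1342800 * 100 = 83.29

83.29 TSS


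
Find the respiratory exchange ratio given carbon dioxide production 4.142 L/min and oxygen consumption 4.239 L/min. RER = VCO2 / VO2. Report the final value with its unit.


VCO2 = 4.142 L/min
VO2 = 4.239 L/min
RER = 4.142 / 4.239 = 0.9771

0.9771


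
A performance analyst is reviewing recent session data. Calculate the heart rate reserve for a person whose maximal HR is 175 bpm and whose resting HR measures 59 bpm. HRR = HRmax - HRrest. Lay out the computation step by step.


HRmax = 175 bpm
HRrest = 59 bpm
HRR = 175 - 59 = 116 bpm

116 bpm


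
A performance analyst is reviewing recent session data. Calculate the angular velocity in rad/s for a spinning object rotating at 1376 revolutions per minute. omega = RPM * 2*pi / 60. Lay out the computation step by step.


omega = RPM * 2*pi / 60
= 1376 * 6.28318531 / 60
= 144.094 rad/s

144.094 rad/s


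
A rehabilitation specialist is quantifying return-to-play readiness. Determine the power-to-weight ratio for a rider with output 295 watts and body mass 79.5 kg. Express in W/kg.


P/W = 295 / 79.5 = 3.711 W/kg

3.711 W/kg


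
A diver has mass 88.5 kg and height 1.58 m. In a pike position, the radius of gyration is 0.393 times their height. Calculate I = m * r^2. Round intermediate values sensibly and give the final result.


r = 0.393 * 1.58 = 0.62094 m
I = m * r^2 = 88.5 * 0.385566 = 34.123 kg*m^2

34.123 kg*m^2


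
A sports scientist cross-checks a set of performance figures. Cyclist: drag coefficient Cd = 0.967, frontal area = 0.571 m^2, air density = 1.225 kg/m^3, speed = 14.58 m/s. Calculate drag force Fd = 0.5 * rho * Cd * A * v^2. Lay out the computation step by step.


v^2 = 14.58^2 = 212.5764
Fd = 0.5 * 1.225 * 0.967 * 0.571 * 212.5764
= 71.893 N

71.893 N


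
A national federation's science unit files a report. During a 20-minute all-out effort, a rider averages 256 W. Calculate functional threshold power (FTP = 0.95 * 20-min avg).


FTP = 0.95 * 256
= 243.2 W

243.2 W


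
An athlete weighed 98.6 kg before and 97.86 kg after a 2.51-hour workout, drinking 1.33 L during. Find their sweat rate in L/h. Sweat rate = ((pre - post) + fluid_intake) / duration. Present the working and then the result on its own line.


Body mass change = 0.74 kg
Total sweat loss = 0.74 + 1.33 = 2.07 L
Rate = 2.07 / 2.51 = 0.825 L/h

0.825 L/h


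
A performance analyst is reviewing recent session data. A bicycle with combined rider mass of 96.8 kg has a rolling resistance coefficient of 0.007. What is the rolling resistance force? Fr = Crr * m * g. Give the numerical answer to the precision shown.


Fr = 0.007 * 96.8 * 9.81
= 0.6776 * 9.81
= 6.647 N

6.647 N


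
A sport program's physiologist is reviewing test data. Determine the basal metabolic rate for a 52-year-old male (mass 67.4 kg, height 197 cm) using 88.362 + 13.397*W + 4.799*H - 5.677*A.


BMR = 88.362 + 13.397*67.4 + 4.799*197 - 5.677*52
= 1641.52 kcal/day

1641.52 kcal/day


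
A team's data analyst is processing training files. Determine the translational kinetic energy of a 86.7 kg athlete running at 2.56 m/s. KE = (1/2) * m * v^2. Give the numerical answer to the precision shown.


KE = 0.5 * m * v^2
= 0.5 * 86.7 * 2.56^2
= 0.5 * 86.7 * 6.5536
= 284.1 J

284.1 J


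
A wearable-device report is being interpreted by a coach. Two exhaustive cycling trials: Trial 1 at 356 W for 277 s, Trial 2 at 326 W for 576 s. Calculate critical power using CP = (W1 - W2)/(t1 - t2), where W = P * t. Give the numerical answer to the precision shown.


W1 = 356 * 277 = 98612 J
W2 = 326 * 576 = 187776 J
CP = (98612 - 187776) / (277 - 576)
= -89164 / -299
= 298.21 W

298.21 W


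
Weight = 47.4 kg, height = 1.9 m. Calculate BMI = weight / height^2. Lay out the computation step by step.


height^2 = 1.9^2 = 3.61
BMI = 47.4 / 3.61 = 13.13 kg/m^2

13.13 kg/m^2


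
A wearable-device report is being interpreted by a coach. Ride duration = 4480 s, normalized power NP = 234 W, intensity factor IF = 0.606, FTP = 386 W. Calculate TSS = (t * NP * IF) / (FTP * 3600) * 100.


Numerator = 4480 * 234 * 0.606 = 635281.92
Denominator = 386 * 3600 = 1389600
TSS = 635281.92 / 1389600 * 100
= 45.72

45.72 TSS


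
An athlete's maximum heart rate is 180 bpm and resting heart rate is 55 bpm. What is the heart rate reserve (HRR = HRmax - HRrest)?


HRR = HRmax - HRrest
= 180 - 55
= 125 bpm

125 bpm


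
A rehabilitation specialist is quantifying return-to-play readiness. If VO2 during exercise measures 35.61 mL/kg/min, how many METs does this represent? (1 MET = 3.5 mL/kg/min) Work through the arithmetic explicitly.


METs = VO2 / 3.5 = 35.61 / 3.5 = 10.17

10.17 METs


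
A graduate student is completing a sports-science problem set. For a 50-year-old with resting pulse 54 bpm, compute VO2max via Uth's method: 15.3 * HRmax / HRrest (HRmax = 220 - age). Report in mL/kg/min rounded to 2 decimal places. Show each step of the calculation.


Step 1: HRmax = 220 - 50 = 170 bpm
Step 2: Ratio = 170 / 54 = 3.1481
Step 3: VO2max = 15.3 * 3.1481 = 48.17 mL/kg/min

48.17 mL/kg/min


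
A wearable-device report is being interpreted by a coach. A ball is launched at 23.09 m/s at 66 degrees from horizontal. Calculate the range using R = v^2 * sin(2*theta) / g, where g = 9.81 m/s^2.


sin(2 * 66) = sin(132) = 0.743145
v^2 = 23.09^2 = 533.1481
R = 533.1481 * 0.743145 / 9.81
= 40.388 m

40.388 m


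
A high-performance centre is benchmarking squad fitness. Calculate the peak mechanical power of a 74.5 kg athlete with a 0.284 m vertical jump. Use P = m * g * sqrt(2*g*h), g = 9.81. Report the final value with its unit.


First, sqrt(2gh) = sqrt(2 * 9.81 * 0.284)
= sqrt(5.57208) = 2.360525 m/s
Power = 74.5 * 9.81 * 2.360525 = 1725.18 W

1725.18 W


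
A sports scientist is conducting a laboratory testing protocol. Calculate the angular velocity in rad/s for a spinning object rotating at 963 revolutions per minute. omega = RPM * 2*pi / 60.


omega = RPM * 2*pi / 60
= 963 * 6.28318531 / 60
= 100.845 rad/s

100.845 rad/s


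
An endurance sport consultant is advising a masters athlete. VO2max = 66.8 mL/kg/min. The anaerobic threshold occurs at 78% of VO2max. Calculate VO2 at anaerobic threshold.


AT fraction = 78 / 100 = 0.78
AT VO2 = 66.8 * 0.78
= 52.1 mL/kg/min

52.1 mL/kg/min


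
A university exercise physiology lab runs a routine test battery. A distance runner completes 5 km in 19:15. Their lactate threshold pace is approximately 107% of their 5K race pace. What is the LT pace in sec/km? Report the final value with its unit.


Convert to seconds: 19 min 15 s = 1155 s
Pace per km = 1155 / 5 = 231.0 s/km
LT pace = 231.0 * 1.07 = 247.17 s/km

247.17 s/km


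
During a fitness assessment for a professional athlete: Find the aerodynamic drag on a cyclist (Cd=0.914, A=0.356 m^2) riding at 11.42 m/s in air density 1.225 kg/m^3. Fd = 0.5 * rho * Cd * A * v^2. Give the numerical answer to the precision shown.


Fd = 0.5 * 1.225 * 0.914 * 0.356 * 11.42^2
= 0.5 * 1.225 * 0.914 * 0.356 * 130.4164
= 25.992 N

25.992 N


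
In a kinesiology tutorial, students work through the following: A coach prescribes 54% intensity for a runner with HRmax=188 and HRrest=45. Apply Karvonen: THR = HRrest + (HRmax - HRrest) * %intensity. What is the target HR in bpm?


Heart rate reserve = 188 - 45 = 143
Intensity fraction = 54 / 100 = 0.54
THR = 45 + 143 * 0.54 = 122.22 bpm

122.22 bpm


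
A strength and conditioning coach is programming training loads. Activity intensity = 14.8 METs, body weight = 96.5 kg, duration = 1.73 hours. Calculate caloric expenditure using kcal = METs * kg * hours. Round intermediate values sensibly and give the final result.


kcal = 14.8 * 96.5 * 1.73
= 1428.2 * 1.73
= 2470.79 kcal

2470.79 kcal


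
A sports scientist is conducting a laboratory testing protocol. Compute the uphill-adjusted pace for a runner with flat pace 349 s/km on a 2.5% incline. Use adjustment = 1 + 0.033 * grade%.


Adjustment factor = 1 + 0.033 * 2.5 = 1.0825
Grade-adjusted pace = 349 * 1.0825 = 377.79 s/km

377.79 s/km


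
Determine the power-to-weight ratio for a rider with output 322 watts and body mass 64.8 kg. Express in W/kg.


P/W = 322 / 64.8 = 4.969 W/kg

4.969 W/kg


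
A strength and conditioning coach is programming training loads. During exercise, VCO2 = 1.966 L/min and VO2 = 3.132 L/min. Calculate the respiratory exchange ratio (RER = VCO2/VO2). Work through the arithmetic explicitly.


RER = VCO2 / VO2
= 1.966 / 3.132
= 0.6277

0.6277


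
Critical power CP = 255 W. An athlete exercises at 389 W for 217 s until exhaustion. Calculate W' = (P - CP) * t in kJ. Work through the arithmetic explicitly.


P - CP = 389 - 255 = 134 W
W' = 134 * 217 = 29078 J
= 29078 / 1000 = 29.078 kJ

29.078 kJ


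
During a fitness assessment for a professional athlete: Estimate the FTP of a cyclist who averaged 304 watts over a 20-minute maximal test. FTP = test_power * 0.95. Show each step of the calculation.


FTP = 304 * 0.95 = 288.8 W

288.8 W


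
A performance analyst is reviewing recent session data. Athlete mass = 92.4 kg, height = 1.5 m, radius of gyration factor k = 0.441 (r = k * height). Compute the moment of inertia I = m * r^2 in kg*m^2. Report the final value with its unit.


r = k * height = 0.441 * 1.5 = 0.6615 m
r^2 = 0.6615^2 = 0.437582
I = 92.4 * 0.437582 = 40.433 kg*m^2

40.433 kg*m^2


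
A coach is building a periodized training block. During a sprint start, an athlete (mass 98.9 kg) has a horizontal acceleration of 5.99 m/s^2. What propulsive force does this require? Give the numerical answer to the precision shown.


Propulsive force = mass * acceleration
= 98.9 kg * 5.99 m/s^2
= 592.41 N

592.41 N


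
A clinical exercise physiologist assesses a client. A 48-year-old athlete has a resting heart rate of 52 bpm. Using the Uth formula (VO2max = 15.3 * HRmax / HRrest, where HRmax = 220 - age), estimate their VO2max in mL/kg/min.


HRmax = 220 - 48 = 172 bpm
Ratio = HRmax / HRrest = 172 / 52 = 3.3077
VO2max = 15.3 * 3.3077 = 50.61 mL/kg/min

50.61 mL/kg/min


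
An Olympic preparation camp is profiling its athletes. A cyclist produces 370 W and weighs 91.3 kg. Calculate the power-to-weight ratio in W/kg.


P/W = power / mass
= 370 / 91.3
= 4.053 W/kg

4.053 W/kg


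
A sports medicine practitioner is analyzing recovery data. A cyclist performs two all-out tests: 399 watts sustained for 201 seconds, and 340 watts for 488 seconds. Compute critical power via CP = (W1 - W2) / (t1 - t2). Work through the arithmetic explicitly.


W1 = P1 * t1 = 399 * 201 = 80199 J
W2 = P2 * t2 = 340 * 488 = 165920 J
CP = (80199 - 165920) / (201 - 488)
= 298.68 W

298.68 W


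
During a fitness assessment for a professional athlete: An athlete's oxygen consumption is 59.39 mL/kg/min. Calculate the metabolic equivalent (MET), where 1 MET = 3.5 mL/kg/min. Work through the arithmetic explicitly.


MET = VO2 / 3.5
= 59.39 / 3.5
= 16.97 METs

16.97 METs


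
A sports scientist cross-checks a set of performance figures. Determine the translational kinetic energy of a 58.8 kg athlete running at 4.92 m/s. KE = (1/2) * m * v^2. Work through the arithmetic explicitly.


KE = 0.5 * m * v^2
= 0.5 * 58.8 * 4.92^2
= 0.5 * 58.8 * 24.2064
= 711.67 J

711.67 J


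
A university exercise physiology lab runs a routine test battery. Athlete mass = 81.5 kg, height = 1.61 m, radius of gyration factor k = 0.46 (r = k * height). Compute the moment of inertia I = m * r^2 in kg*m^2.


r = k * height = 0.46 * 1.61 = 0.7406 m
r^2 = 0.7406^2 = 0.548488
I = 81.5 * 0.548488 = 44.702 kg*m^2

44.702 kg*m^2


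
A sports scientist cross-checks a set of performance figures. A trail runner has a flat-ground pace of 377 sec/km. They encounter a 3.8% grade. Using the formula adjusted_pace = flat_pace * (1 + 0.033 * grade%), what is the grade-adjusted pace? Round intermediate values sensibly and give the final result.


Grade factor = 1 + 0.033 * 3.8 = 1.1254
Adjusted = 377 * 1.1254 = 424.28 sec/km

424.28 s/km


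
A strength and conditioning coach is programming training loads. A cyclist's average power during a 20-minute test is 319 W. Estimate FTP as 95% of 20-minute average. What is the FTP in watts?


FTP = 20-min power * 0.95
= 319 * 0.95
= 303.05 W

303.05 W


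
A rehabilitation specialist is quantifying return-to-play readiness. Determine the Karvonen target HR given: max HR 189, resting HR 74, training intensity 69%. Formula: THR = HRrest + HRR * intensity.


HRR = HRmax - HRrest = 189 - 74 = 115
THR = 74 + 115 * 0.69
= 153.35 bpm

153.35 bpm


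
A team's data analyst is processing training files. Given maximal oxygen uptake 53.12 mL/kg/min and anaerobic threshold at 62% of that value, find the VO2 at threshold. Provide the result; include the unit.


Percentage as decimal = 0.62
VO2 at AT = 53.12 * 0.62 = 32.93 mL/kg/min

32.93 mL/kg/min


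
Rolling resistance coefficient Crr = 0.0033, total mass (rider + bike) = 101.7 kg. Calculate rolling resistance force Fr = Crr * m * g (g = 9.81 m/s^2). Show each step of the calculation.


Fr = Crr * m * g
= 0.0033 * 101.7 * 9.81
= 3.292 N

3.292 N


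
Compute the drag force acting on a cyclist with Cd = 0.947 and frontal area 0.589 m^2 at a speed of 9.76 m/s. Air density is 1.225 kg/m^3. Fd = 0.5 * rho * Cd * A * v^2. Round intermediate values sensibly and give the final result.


Step 1: v^2 = 95.2576
Step 2: Fd = 0.5 * 1.225 * 0.947 * 0.589 * 95.2576
= 32.544 N

32.544 N


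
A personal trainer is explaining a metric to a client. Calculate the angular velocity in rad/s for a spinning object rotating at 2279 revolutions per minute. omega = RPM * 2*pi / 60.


omega = RPM * 2*pi / 60
= 2279 * 6.28318531 / 60
= 238.656 rad/s

238.656 rad/s


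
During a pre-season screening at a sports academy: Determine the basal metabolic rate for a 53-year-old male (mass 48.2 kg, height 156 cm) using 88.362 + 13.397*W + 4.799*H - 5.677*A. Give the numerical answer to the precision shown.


BMR = 88.362 + 13.397*48.2 + 4.799*156 - 5.677*53
= 1181.86 kcal/day

1181.86 kcal/day


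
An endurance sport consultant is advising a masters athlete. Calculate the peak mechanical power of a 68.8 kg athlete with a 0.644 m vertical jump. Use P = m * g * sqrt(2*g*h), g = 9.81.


First, sqrt(2gh) = sqrt(2 * 9.81 * 0.644)
= sqrt(12.63528) = 3.554614 m/s
Power = 68.8 * 9.81 * 3.554614 = 2399.11 W

2399.11 W


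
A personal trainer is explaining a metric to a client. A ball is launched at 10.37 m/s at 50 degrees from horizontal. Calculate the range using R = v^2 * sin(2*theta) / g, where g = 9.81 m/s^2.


sin(2 * 50) = sin(100) = 0.984808
v^2 = 10.37^2 = 107.5369
R = 107.5369 * 0.984808 / 9.81
= 10.795 m

10.795 m


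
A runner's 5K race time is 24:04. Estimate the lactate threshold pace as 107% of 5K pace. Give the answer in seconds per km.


Total race time = 24*60 + 4 = 1444 seconds
5K pace = 1444 / 5 = 288.8 sec/km
LT pace = 288.8 * 1.07 = 309.02 sec/km

309.02 s/km


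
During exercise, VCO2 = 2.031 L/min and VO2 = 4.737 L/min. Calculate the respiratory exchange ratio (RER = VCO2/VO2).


RER = VCO2 / VO2
= 2.031 / 4.737
= 0.4288

0.4288


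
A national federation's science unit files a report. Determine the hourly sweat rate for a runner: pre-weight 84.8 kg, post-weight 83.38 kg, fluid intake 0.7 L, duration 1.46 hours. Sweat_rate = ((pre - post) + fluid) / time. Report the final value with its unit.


Mass lost = 84.8 - 83.38 = 1.42 kg
Add fluid consumed: 1.42 + 0.7 = 2.12 L total sweat
Sweat rate = 2.12 / 1.46 = 1.452 L/h

1.452 L/h


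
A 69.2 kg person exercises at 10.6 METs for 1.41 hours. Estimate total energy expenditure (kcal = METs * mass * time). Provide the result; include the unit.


Energy = METs * mass(kg) * time(h)
= 10.6 * 69.2 * 1.41
= 1034.26 kcal

1034.26 kcal


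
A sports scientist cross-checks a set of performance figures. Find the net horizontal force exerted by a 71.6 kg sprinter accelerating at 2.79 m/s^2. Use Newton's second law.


Newton's second law: F = m * a
F = 71.6 * 2.79 = 199.76 N

199.76 N


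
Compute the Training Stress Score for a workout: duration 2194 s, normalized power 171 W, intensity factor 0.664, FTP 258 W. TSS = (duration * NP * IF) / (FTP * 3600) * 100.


Product = 2194 * 171 * 0.664 = 249115.536
Base = 258 * 3600 = 928800
TSS = 249115.536 / 928800 * 100 = 26.82

26.82 TSS


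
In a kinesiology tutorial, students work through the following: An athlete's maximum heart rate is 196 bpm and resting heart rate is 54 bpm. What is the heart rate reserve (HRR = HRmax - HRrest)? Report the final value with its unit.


HRR = HRmax - HRrest
= 196 - 54
= 142 bpm

142 bpm


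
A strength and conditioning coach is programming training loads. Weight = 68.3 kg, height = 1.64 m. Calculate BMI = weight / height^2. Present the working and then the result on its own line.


height^2 = 1.64^2 = 2.6896
BMI = 68.3 / 2.6896 = 25.39 kg/m^2

25.39 kg/m^2


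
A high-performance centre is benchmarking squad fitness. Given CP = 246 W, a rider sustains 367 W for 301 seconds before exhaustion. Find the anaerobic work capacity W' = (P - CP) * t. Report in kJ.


Excess power = 367 - 246 = 121 W
Work above CP = 121 * 301 = 36421 J
W' = 36.421 kJ

36.421 kJ


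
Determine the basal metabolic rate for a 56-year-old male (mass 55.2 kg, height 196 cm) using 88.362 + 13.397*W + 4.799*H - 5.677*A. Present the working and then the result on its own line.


BMR = 88.362 + 13.397*55.2 + 4.799*196 - 5.677*56
= 1450.57 kcal/day

1450.57 kcal/day


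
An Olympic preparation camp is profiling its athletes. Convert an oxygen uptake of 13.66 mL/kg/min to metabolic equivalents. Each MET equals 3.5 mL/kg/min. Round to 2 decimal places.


One MET = 3.5 mL/kg/min
Number of METs = 13.66 / 3.5
= 3.9 METs

3.9 METs


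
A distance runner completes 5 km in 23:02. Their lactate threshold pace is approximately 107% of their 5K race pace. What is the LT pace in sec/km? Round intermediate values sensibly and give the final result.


Convert to seconds: 23 min 2 s = 1382 s
Pace per km = 1382 / 5 = 276.4 s/km
LT pace = 276.4 * 1.07 = 295.75 s/km

295.75 s/km


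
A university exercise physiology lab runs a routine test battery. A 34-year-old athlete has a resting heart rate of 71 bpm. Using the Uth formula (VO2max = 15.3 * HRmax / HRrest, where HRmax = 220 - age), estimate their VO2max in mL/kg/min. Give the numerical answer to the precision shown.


HRmax = 220 - 34 = 186 bpm
Ratio = HRmax / HRrest = 186 / 71 = 2.6197
VO2max = 15.3 * 2.6197 = 40.08 mL/kg/min

40.08 mL/kg/min


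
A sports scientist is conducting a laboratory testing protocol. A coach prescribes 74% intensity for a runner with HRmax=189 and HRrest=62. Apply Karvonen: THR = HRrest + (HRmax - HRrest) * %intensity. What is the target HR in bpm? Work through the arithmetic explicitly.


Heart rate reserve = 189 - 62 = 127
Intensity fraction = 74 / 100 = 0.74
THR = 62 + 127 * 0.74 = 155.98 bpm

155.98 bpm


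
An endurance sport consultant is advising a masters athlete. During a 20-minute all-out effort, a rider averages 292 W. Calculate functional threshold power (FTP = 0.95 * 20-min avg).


FTP = 0.95 * 292
= 277.4 W

277.4 W


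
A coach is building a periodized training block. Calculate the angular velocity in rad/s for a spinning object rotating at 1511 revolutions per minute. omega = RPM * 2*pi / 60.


omega = RPM * 2*pi / 60
= 1511 * 6.28318531 / 60
= 158.232 rad/s

158.232 rad/s


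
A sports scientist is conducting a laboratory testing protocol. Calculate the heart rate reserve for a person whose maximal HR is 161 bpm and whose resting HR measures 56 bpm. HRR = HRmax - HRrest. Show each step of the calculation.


HRmax = 161 bpm
HRrest = 56 bpm
HRR = 161 - 56 = 105 bpm

105 bpm


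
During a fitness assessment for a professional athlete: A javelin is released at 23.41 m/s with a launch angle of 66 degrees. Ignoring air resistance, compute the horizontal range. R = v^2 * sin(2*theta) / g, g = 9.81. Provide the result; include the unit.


Launch speed squared = 548.0281
sin(2 * 66 deg) = 0.743145
Range = 548.0281 * 0.743145 / 9.81
= 41.515 m

41.515 m


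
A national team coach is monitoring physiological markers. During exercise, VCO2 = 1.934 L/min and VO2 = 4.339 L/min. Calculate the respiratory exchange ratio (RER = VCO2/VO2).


RER = VCO2 / VO2
= 1.934 / 4.339
= 0.4457

0.4457


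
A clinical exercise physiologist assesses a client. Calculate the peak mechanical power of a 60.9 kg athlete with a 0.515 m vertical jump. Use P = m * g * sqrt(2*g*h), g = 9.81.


First, sqrt(2gh) = sqrt(2 * 9.81 * 0.515)
= sqrt(10.1043) = 3.178726 m/s
Power = 60.9 * 9.81 * 3.178726 = 1899.06 W

1899.06 W


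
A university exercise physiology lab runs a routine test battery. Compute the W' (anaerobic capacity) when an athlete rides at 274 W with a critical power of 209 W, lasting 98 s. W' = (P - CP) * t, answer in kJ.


Above-CP power = 65 W
Duration = 98 s
W' = 65 * 98 = 6370 J
Convert: 6370 / 1000 = 6.37 kJ

6.37 kJ


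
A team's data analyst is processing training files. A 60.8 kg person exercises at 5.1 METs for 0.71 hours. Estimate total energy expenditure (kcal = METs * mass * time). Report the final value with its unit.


Energy = METs * mass(kg) * time(h)
= 5.1 * 60.8 * 0.71
= 220.16 kcal

220.16 kcal


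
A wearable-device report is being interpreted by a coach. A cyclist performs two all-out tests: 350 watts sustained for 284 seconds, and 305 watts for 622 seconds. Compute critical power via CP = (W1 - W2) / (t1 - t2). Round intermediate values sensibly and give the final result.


W1 = P1 * t1 = 350 * 284 = 99400 J
W2 = P2 * t2 = 305 * 622 = 189710 J
CP = (99400 - 189710) / (284 - 622)
= 267.19 W

267.19 W


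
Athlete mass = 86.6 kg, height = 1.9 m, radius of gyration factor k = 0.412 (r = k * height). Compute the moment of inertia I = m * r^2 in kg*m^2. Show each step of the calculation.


r = k * height = 0.412 * 1.9 = 0.7828 m
r^2 = 0.7828^2 = 0.612776
I = 86.6 * 0.612776 = 53.066 kg*m^2

53.066 kg*m^2


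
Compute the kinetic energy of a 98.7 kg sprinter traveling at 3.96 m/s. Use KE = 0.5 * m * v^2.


Velocity squared = 15.6816
KE = 0.5 * 98.7 * 15.6816 = 773.89 J

773.89 J


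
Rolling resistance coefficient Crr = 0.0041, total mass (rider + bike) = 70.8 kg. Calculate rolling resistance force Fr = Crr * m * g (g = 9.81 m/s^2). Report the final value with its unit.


Fr = Crr * m * g
= 0.0041 * 70.8 * 9.81
= 2.848 N

2.848 N


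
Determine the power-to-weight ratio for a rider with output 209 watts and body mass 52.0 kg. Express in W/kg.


P/W = 209 / 52.0 = 4.019 W/kg

4.019 W/kg


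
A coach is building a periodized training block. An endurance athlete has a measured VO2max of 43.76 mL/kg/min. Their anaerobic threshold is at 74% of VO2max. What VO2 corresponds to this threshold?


Anaerobic threshold VO2 = VO2max * 74%
= 43.76 * 0.74
= 32.38 mL/kg/min

32.38 mL/kg/min


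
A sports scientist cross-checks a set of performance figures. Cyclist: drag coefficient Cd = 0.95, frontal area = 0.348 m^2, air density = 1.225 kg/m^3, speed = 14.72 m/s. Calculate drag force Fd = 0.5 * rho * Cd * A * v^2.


v^2 = 14.72^2 = 216.6784
Fd = 0.5 * 1.225 * 0.95 * 0.348 * 216.6784
= 43.876 N

43.876 N


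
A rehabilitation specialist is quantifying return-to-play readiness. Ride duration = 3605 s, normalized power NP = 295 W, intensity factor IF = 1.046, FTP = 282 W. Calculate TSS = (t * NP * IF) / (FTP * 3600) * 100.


Numerator = 3605 * 295 * 1.046 = 1112394.85
Denominator = 282 * 3600 = 1015200
TSS = 1112394.85 / 1015200 * 100
= 109.57

109.57 TSS


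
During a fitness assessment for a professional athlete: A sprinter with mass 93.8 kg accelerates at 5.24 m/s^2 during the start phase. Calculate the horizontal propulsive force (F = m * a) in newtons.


F = m * a
= 93.8 * 5.24
= 491.51 N

491.51 N


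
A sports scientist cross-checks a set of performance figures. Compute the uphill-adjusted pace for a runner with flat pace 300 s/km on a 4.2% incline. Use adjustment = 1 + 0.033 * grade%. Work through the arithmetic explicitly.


Adjustment factor = 1 + 0.033 * 4.2 = 1.1386
Grade-adjusted pace = 300 * 1.1386 = 341.58 s/km

341.58 s/km


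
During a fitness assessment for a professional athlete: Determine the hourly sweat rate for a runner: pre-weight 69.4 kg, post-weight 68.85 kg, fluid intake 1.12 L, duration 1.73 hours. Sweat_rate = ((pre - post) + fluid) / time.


Mass lost = 69.4 - 68.85 = 0.55 kg
Add fluid consumed: 0.55 + 1.12 = 1.67 L total sweat
Sweat rate = 1.67 / 1.73 = 0.965 L/h

0.965 L/h


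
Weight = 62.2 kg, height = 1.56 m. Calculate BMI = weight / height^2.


height^2 = 1.56^2 = 2.4336
BMI = 62.2 / 2.4336 = 25.56 kg/m^2

25.56 kg/m^2


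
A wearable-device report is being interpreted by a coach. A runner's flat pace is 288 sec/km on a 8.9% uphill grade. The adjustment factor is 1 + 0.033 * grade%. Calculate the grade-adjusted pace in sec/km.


Factor = 1 + 0.033 * 8.9 = 1.2937
Adjusted pace = 288 * 1.2937
= 372.59 sec/km

372.59 s/km


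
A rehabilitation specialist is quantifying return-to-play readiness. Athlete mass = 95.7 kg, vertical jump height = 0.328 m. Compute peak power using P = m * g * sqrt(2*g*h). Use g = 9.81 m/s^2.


sqrt(2 * 9.81 * 0.328) = sqrt(6.43536) = 2.536801 m/s
P = 95.7 * 9.81 * 2.536801
= 2381.59 W

2381.59 W


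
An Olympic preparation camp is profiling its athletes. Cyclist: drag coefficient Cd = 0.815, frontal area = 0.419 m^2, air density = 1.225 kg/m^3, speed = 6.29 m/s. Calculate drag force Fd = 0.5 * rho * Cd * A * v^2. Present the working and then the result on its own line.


v^2 = 6.29^2 = 39.5641
Fd = 0.5 * 1.225 * 0.815 * 0.419 * 39.5641
= 8.275 N

8.275 N


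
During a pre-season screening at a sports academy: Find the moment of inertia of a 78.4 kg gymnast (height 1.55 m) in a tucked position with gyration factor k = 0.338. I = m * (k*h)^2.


Radius of gyration = 0.338 * 1.55 = 0.5239 m
I = 78.4 * 0.5239^2
= 78.4 * 0.274471
= 21.519 kg*m^2

21.519 kg*m^2


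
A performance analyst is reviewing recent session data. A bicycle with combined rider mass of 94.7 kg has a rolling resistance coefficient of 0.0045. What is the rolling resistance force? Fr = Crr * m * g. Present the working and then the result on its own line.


Fr = 0.0045 * 94.7 * 9.81
= 0.42615 * 9.81
= 4.181 N

4.181 N


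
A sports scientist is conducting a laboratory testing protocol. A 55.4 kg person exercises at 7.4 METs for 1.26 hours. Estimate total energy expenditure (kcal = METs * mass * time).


Energy = METs * mass(kg) * time(h)
= 7.4 * 55.4 * 1.26
= 516.55 kcal

516.55 kcal


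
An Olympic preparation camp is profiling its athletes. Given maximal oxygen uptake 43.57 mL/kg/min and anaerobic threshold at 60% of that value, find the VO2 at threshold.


Percentage as decimal = 0.6
VO2 at AT = 43.57 * 0.6 = 26.14 mL/kg/min

26.14 mL/kg/min


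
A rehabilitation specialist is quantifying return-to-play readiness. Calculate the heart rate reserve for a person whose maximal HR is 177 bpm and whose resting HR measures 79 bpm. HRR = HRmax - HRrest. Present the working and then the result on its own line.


HRmax = 177 bpm
HRrest = 79 bpm
HRR = 177 - 79 = 98 bpm

98 bpm


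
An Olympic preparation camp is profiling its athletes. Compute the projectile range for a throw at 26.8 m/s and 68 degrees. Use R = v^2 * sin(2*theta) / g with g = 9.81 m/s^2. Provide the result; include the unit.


Two times the angle = 136 degrees
sin(136) = 0.694658
R = 718.24 * 0.694658 / 9.81 = 50.859 m

50.859 m


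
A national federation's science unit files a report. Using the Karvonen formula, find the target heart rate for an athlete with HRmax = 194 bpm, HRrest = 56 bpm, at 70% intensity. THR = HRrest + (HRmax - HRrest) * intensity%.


HRR = 194 - 56 = 138
THR = 56 + 138 * 0.7
= 56 + 96.6
= 152.6 bpm

152.6 bpm


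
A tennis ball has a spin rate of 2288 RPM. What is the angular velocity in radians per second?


Convert RPM to rad/s: multiply by 2*pi and divide by 60
omega = 2288 * 2 * pi / 60
= 239.599 rad/s

239.599 rad/s


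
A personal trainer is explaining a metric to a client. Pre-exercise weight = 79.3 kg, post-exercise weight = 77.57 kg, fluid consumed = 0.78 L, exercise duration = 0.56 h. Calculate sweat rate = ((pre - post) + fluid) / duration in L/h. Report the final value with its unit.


Weight loss = 79.3 - 77.57 = 1.73 kg (approx L)
Total sweat = 1.73 + 0.78 = 2.51 L
Sweat rate = 2.51 / 0.56 = 4.482 L/h

4.482 L/h
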